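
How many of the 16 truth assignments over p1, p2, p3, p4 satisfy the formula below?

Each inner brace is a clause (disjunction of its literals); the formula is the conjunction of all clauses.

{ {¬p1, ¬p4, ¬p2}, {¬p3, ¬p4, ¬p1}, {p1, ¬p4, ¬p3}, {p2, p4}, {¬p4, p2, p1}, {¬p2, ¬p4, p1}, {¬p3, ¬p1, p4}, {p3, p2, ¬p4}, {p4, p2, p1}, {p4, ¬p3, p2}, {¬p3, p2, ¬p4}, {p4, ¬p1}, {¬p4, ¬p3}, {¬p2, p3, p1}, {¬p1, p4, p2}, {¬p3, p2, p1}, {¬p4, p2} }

1

There are 2^4 = 16 truth assignments over (p1, p2, p3, p4).
Check each against the 17 clauses (columns in the order p1, p2, p3, p4):
  F F F F  ✗ fails (p2 ∨ p4)
  F F F T  ✗ fails (¬p4 ∨ p2 ∨ p1)
  F F T F  ✗ fails (p2 ∨ p4)
  F F T T  ✗ fails (p1 ∨ ¬p4 ∨ ¬p3)
  F T F F  ✗ fails (¬p2 ∨ p3 ∨ p1)
  F T F T  ✗ fails (¬p2 ∨ ¬p4 ∨ p1)
  F T T F  ✓ satisfies all
  F T T T  ✗ fails (p1 ∨ ¬p4 ∨ ¬p3)
  T F F F  ✗ fails (p2 ∨ p4)
  T F F T  ✗ fails (p3 ∨ p2 ∨ ¬p4)
  T F T F  ✗ fails (p2 ∨ p4)
  T F T T  ✗ fails (¬p3 ∨ ¬p4 ∨ ¬p1)
  T T F F  ✗ fails (p4 ∨ ¬p1)
  T T F T  ✗ fails (¬p1 ∨ ¬p4 ∨ ¬p2)
  T T T F  ✗ fails (¬p3 ∨ ¬p1 ∨ p4)
  T T T T  ✗ fails (¬p1 ∨ ¬p4 ∨ ¬p2)
1 of the 16 rows is a model.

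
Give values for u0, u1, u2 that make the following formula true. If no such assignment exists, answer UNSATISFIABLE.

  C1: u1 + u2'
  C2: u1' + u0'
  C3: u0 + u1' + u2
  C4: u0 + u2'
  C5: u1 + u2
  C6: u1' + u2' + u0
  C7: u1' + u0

Branch on u1: set u1 = 1.
(u0') alone gives u0 = 0.
Now (u0) is unsatisfied and unit — conflict.
That branch fails; take u1 = 0 instead.
(u2') alone gives u2 = 0.
Now (u2) is unsatisfied and unit — conflict.
Either choice for u1 ends in contradiction.

UNSATISFIABLE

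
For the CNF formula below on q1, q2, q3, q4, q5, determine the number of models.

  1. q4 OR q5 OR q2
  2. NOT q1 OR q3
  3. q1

7

There are 2^5 = 32 truth assignments over (q1, q2, q3, q4, q5).
Split on q5. With q5 = true, the clauses containing q5 are satisfied and NOT q5 drops from the rest; 4 of the 2^4 = 16 assignments to the other variables satisfy what remains.
With q5 = false, by the same count on the reduced clause set, 3 assignments work.
(One model: q1=T, q2=F, q3=T, q4=F, q5=T.)
Total: 4 + 3 = 7.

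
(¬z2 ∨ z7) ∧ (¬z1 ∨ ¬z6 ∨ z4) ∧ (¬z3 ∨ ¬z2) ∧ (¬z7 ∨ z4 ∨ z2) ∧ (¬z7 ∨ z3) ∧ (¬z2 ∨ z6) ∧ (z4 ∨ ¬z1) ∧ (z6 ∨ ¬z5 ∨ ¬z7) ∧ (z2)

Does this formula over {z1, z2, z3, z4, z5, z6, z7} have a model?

(z2) alone gives z2 = True.
(z7) alone gives z7 = True.
(¬z3) alone gives z3 = False.
That conflicts with the unit clause (z3).
No assignment satisfies every clause.

No, unsatisfiable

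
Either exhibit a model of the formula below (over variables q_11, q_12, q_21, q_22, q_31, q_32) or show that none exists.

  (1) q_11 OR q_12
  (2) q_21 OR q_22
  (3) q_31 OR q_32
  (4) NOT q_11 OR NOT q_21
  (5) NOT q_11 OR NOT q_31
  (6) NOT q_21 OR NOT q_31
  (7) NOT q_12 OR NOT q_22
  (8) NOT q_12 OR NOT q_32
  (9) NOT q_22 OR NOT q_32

Try q_11 = true.
The clause (NOT q_21) is unit, so q_21 = false.
The clause (q_22) is unit, so q_22 = true.
The clause (NOT q_31) is unit, so q_31 = false.
The clause (q_32) is unit, so q_32 = true.
But (NOT q_32) is also a unit clause — contradiction.
Backtrack on q_11: now try q_11 = false.
The clause (q_12) is unit, so q_12 = true.
The clause (NOT q_22) is unit, so q_22 = false.
The clause (q_21) is unit, so q_21 = true.
The clause (NOT q_31) is unit, so q_31 = false.
The clause (q_32) is unit, so q_32 = true.
But (NOT q_32) is also a unit clause — contradiction.
Either choice for q_11 ends in contradiction.

UNSATISFIABLE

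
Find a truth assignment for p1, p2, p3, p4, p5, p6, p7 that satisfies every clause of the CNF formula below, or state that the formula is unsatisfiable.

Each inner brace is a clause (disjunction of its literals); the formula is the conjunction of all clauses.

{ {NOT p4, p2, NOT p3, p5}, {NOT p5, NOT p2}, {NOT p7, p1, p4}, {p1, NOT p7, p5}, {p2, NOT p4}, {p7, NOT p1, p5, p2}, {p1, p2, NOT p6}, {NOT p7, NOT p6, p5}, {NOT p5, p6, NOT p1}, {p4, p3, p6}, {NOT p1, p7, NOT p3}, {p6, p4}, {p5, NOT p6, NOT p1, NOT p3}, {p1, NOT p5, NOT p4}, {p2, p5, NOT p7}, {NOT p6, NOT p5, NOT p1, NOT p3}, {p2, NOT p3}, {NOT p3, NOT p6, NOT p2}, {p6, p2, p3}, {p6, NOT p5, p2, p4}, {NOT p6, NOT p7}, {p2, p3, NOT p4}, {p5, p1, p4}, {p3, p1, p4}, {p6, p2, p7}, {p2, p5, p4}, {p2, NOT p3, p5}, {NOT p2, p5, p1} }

p1: true, p2: true, p3: false, p4: true, p5: false, p6: false, p7: true

Suppose p5 = false.
Suppose p1 = true.
Suppose p2 = true.
Suppose p7 = true.
The clause (NOT p6) is unit, so p6 = false.
The clause (p4) is unit, so p4 = true.
Every clause is now satisfied; p3 is unconstrained.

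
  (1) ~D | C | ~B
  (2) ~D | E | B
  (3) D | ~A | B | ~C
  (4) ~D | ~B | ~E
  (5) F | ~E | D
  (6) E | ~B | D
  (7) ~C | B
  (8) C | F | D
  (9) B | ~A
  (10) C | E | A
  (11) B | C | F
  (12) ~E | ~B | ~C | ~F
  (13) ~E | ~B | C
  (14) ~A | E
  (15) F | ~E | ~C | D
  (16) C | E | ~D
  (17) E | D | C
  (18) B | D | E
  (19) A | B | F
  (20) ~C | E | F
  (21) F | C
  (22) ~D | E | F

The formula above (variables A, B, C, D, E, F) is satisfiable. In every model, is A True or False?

Suppose A = 1.
(B) alone gives B = 1.
(E) alone gives E = 1.
(~D) alone gives D = 0.
(F) alone gives F = 1.
(~C) alone gives C = 0.
Now (C) is unsatisfied and unit — conflict.
So every satisfying assignment has A = False.

False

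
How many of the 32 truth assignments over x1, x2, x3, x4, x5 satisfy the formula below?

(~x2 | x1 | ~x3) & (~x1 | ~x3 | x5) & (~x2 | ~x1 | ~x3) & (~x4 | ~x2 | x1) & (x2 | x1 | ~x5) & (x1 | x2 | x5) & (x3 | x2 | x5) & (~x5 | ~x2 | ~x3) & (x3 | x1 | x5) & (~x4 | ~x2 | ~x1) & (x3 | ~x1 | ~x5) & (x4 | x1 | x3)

3

There are 2^5 = 32 truth assignments over (x1, x2, x3, x4, x5).
Split on x5. With x5 = 1, the clauses containing x5 are satisfied and ~x5 drops from the rest; 2 of the 2^4 = 16 assignments to the other variables satisfy what remains.
With x5 = 0, by the same count on the reduced clause set, 1 assignment works.
Total: 2 + 1 = 3.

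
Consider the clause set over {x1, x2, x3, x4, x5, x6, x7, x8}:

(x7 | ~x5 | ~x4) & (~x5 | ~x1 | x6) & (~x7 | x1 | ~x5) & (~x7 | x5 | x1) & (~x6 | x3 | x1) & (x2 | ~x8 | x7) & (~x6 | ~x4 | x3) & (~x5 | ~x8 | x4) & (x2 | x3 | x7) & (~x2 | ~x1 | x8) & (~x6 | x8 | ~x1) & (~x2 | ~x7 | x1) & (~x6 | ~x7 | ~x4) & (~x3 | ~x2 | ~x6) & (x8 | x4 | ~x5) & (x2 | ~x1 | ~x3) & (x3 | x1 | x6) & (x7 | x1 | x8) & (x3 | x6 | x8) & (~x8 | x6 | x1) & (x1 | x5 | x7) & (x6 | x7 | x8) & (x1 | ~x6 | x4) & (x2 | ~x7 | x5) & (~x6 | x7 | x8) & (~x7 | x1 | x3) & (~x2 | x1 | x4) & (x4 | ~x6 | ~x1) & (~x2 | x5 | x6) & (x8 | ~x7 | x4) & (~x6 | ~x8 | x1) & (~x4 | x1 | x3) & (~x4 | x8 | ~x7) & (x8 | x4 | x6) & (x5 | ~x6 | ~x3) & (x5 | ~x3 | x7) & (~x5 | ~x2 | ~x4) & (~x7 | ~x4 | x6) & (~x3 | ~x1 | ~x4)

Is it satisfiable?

No

Case x7 = 1:
Case x1 = 1:
Case x5 = 0:
Unit clause (x2) forces x2 = 1.
Unit clause (x8) forces x8 = 1.
Unit clause (x6) forces x6 = 1.
Unit clause (~x4) forces x4 = 0.
Now (x4) is unsatisfied and unit — conflict.
So x5 must be the other value — set x5 = 1.
Unit clause (x6) forces x6 = 1.
Unit clause (x8) forces x8 = 1.
Unit clause (x4) forces x4 = 1.
Now (~x4) is unsatisfied and unit — conflict.
Either choice for x5 ends in contradiction.
So x1 must be the other value — set x1 = 0.
Unit clause (~x5) forces x5 = 0.
Now (x5) is unsatisfied and unit — conflict.
Either choice for x1 ends in contradiction.
So x7 must be the other value — set x7 = 0.
Case x5 = 0:
Unit clause (x1) forces x1 = 1.
Unit clause (~x3) forces x3 = 0.
Unit clause (x2) forces x2 = 1.
Unit clause (x8) forces x8 = 1.
Unit clause (x6) forces x6 = 1.
Unit clause (~x4) forces x4 = 0.
Now (x4) is unsatisfied and unit — conflict.
So x5 must be the other value — set x5 = 1.
Unit clause (~x4) forces x4 = 0.
Unit clause (~x8) forces x8 = 0.
Now (x8) is unsatisfied and unit — conflict.
Either choice for x5 ends in contradiction.
Either choice for x7 ends in contradiction.
No assignment satisfies every clause.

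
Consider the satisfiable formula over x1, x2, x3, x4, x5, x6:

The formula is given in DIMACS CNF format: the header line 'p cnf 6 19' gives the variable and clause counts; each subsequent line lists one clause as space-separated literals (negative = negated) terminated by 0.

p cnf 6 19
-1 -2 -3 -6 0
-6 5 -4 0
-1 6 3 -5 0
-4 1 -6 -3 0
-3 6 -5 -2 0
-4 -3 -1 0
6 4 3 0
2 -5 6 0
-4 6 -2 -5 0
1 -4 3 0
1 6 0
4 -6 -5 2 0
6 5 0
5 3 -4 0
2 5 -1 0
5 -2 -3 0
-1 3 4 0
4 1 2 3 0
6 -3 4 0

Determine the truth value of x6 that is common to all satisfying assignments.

True

Suppose x6 = False.
Unit clause (x1) forces x1 = True.
Unit clause (x5) forces x5 = True.
Unit clause (x3) forces x3 = True.
Unit clause (¬x2) forces x2 = False.
But (x2) is also a unit clause — contradiction.
So every satisfying assignment has x6 = True.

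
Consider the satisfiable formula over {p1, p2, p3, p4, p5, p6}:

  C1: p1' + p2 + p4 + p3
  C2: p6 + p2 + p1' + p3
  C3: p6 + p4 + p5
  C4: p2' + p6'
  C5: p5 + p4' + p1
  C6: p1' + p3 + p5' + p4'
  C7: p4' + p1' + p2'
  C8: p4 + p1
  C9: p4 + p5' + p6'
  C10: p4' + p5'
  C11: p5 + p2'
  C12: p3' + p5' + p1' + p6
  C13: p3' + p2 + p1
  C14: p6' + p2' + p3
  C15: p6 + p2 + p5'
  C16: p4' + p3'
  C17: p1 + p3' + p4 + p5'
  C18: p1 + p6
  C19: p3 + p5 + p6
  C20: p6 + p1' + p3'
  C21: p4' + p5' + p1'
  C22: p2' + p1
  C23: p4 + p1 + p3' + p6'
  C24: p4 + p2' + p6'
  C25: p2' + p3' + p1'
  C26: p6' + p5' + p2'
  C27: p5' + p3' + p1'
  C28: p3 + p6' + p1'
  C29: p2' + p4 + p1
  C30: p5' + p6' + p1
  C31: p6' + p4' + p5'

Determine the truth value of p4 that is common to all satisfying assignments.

False

Suppose p4 = 1.
(p5') alone gives p5 = 0.
(p1) alone gives p1 = 1.
(p2') alone gives p2 = 0.
(p3') alone gives p3 = 0.
(p6) alone gives p6 = 1.
But (p6') is also a unit clause — contradiction.
So every satisfying assignment has p4 = False.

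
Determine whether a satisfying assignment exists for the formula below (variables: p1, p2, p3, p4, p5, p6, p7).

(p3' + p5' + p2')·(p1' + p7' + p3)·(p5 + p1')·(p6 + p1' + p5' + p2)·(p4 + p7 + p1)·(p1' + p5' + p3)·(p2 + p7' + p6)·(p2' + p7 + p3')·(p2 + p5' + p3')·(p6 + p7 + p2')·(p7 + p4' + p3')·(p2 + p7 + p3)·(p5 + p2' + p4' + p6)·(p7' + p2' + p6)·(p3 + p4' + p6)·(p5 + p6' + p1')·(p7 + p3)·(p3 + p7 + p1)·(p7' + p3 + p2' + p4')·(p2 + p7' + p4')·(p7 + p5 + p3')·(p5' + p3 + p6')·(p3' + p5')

Yes, satisfiable

Try p5 = 0.
From the singleton clause (p1'), p1 = 0.
Try p4 = 0.
From the singleton clause (p7), p7 = 1.
Try p2 = 0.
From the singleton clause (p6), p6 = 1.
All clauses hold; p3 can take either value.
A satisfying assignment: p1=0,  p2=0,  p3=1,  p4=0,  p5=0,  p6=1,  p7=1.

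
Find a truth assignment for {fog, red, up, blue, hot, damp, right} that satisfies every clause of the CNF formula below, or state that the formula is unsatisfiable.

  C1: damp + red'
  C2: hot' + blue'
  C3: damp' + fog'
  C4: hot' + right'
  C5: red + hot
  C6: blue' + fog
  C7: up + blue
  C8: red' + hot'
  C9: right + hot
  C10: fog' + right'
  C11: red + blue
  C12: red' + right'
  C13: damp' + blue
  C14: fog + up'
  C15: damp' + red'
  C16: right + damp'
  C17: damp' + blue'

UNSATISFIABLE

Branch on damp: set damp = 1.
Unit clause (fog') forces fog = 0.
Unit clause (blue') forces blue = 0.
That conflicts with the unit clause (blue).
So damp must be the other value — set damp = 0.
Unit clause (red') forces red = 0.
Unit clause (hot) forces hot = 1.
Unit clause (blue') forces blue = 0.
That conflicts with the unit clause (blue).
Neither damp = 1 nor damp = 0 works.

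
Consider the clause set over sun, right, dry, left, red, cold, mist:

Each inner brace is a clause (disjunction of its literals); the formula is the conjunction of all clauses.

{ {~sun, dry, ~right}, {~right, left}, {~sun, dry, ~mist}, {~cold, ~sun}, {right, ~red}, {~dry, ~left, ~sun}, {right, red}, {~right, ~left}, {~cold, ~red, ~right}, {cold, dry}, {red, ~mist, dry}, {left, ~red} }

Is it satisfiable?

No, unsatisfiable

Suppose right = 0.
The clause (~red) is unit, so red = 0.
Now (red) is unsatisfied and unit — conflict.
That branch fails; take right = 1 instead.
The clause (left) is unit, so left = 1.
Now (~left) is unsatisfied and unit — conflict.
Either choice for right ends in contradiction.
No assignment satisfies every clause.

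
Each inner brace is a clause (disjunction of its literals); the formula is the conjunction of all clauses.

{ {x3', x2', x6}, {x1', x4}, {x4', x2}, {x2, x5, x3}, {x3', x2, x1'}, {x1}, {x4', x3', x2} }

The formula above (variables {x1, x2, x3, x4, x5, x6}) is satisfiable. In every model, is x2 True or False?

True

Suppose x2 = 0.
The clause (x4') is unit, so x4 = 0.
The clause (x1') is unit, so x1 = 0.
But (x1) is also a unit clause — contradiction.
So every satisfying assignment has x2 = True.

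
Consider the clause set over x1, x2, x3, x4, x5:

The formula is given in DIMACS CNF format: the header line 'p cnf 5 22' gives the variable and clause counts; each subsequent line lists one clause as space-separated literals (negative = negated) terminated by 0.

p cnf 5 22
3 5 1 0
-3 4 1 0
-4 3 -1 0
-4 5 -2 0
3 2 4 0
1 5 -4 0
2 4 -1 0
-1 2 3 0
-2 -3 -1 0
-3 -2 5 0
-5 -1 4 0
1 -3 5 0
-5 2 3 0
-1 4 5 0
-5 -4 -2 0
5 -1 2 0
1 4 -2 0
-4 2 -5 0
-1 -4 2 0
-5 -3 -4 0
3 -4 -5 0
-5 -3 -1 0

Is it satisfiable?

Suppose x3 = True.
Suppose x4 = True.
The clause (¬x5) is unit, so x5 = False.
The clause (¬x2) is unit, so x2 = False.
The clause (x1) is unit, so x1 = True.
That conflicts with the unit clause (¬x1).
That branch fails; take x4 = False instead.
The clause (x1) is unit, so x1 = True.
The clause (x2) is unit, so x2 = True.
That conflicts with the unit clause (¬x2).
Either choice for x4 ends in contradiction.
That branch fails; take x3 = False instead.
Suppose x5 = True.
The clause (x2) is unit, so x2 = True.
The clause (¬x4) is unit, so x4 = False.
The clause (¬x1) is unit, so x1 = False.
That conflicts with the unit clause (x1).
That branch fails; take x5 = False instead.
The clause (x1) is unit, so x1 = True.
The clause (¬x4) is unit, so x4 = False.
That conflicts with the unit clause (x4).
Either choice for x5 ends in contradiction.
Either choice for x3 ends in contradiction.
No assignment satisfies every clause.

No, unsatisfiable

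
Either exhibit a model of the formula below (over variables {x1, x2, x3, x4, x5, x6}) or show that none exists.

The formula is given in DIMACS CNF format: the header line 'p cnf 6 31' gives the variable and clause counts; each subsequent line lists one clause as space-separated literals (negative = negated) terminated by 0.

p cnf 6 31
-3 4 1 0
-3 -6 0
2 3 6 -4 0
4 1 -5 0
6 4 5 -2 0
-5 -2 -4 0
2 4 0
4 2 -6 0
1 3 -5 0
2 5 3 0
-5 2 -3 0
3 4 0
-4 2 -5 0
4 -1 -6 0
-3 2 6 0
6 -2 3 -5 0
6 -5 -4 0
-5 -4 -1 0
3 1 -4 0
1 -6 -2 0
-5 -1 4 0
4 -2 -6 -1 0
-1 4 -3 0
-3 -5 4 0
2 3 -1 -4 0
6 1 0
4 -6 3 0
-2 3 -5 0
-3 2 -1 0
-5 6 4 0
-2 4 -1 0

x1=True,  x2=True,  x3=True,  x4=True,  x5=False,  x6=False

Branch on x3: set x3 = True.
From the singleton clause (¬x6), x6 = False.
From the singleton clause (x2), x2 = True.
From the singleton clause (x1), x1 = True.
From the singleton clause (x4), x4 = True.
From the singleton clause (¬x5), x5 = False.
Every clause now holds.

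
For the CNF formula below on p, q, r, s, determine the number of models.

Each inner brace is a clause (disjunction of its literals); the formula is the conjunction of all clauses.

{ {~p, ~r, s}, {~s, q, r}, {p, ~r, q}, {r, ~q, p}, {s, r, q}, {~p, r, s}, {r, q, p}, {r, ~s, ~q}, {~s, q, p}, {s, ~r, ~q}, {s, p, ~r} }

3

There are 2^4 = 16 truth assignments over (p, q, r, s).
Check each against the 11 clauses (columns in the order p, q, r, s):
  F F F F  ✗ fails (s | r | q)
  F F F T  ✗ fails (~s | q | r)
  F F T F  ✗ fails (p | ~r | q)
  F F T T  ✗ fails (p | ~r | q)
  F T F F  ✗ fails (r | ~q | p)
  F T F T  ✗ fails (r | ~q | p)
  F T T F  ✗ fails (s | ~r | ~q)
  F T T T  ✓ satisfies all
  T F F F  ✗ fails (s | r | q)
  T F F T  ✗ fails (~s | q | r)
  T F T F  ✗ fails (~p | ~r | s)
  T F T T  ✓ satisfies all
  T T F F  ✗ fails (~p | r | s)
  T T F T  ✗ fails (r | ~s | ~q)
  T T T F  ✗ fails (~p | ~r | s)
  T T T T  ✓ satisfies all
3 of the 16 rows are models.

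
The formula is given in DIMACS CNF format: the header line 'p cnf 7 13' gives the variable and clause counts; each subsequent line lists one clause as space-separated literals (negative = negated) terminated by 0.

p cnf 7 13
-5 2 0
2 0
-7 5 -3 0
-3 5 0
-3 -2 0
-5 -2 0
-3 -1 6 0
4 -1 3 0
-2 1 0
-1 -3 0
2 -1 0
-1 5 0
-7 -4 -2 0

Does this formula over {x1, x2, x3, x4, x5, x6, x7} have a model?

No, unsatisfiable

The clause (x2) is unit, so x2 = True.
The clause (¬x3) is unit, so x3 = False.
The clause (¬x5) is unit, so x5 = False.
The clause (x1) is unit, so x1 = True.
But (¬x1) is also a unit clause — contradiction.
No assignment satisfies every clause.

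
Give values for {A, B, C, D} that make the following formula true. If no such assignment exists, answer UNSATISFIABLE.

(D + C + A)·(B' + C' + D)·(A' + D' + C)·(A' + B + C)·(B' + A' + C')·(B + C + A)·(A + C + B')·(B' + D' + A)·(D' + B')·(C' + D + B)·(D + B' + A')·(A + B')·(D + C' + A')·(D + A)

A ↦ 0, B ↦ 0, C ↦ 1, D ↦ 1

Suppose D = 1.
From the singleton clause (B'), B = 0.
Suppose A = 0.
From the singleton clause (C), C = 1.
This assignment satisfies each clause.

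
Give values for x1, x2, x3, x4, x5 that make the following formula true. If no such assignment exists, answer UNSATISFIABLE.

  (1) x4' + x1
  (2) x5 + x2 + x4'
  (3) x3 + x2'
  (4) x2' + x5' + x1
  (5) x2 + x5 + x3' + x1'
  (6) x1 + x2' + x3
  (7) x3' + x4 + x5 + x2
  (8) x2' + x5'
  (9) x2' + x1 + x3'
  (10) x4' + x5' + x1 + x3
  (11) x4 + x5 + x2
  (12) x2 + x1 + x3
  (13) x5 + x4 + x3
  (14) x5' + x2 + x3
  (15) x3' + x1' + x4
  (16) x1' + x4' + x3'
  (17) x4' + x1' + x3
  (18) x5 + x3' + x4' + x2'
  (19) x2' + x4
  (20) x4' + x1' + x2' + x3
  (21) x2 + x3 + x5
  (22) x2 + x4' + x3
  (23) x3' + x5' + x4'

Branch on x4: set x4 = 0.
The clause (x2') is unit, so x2 = 0.
The clause (x5) is unit, so x5 = 1.
The clause (x3) is unit, so x3 = 1.
The clause (x1') is unit, so x1 = 0.
This assignment satisfies each clause.

x1=0; x2=0; x3=1; x4=0; x5=1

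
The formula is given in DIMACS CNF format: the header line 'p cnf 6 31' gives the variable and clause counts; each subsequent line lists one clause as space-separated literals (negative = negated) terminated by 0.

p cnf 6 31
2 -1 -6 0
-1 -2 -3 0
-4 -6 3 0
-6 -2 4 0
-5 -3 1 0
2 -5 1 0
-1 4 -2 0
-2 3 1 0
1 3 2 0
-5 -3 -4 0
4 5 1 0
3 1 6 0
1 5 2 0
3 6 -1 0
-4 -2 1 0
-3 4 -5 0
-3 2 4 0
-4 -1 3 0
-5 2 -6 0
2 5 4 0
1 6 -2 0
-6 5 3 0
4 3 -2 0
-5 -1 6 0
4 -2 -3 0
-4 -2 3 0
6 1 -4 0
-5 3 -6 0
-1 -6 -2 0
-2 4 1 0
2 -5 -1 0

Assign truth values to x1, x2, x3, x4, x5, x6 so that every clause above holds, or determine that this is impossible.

x1 ↦ True, x2 ↦ False, x3 ↦ True, x4 ↦ True, x5 ↦ False, x6 ↦ False

Try x2 = False.
Try x1 = True.
From the singleton clause (¬x6), x6 = False.
From the singleton clause (x3), x3 = True.
From the singleton clause (x4), x4 = True.
From the singleton clause (¬x5), x5 = False.
Every clause now holds.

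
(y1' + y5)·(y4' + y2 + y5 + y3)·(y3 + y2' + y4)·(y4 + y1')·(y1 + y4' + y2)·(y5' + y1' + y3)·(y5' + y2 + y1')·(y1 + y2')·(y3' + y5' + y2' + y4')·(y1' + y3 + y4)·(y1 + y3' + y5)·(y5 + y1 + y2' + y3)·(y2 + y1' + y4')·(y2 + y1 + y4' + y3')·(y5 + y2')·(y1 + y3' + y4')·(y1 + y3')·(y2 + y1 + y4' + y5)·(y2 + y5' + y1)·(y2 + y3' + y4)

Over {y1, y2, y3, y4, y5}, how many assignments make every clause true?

There are 2^5 = 32 truth assignments over (y1, y2, y3, y4, y5).
Split on y4. With y4 = 1, the clauses containing y4 are satisfied and y4' drops from the rest; 0 of the 2^4 = 16 assignments to the other variables satisfy what remains.
With y4 = 0, by the same count on the reduced clause set, 1 assignment works.
(One model: y1=F, y2=F, y3=F, y4=F, y5=F.)
Total: 0 + 1 = 1.

1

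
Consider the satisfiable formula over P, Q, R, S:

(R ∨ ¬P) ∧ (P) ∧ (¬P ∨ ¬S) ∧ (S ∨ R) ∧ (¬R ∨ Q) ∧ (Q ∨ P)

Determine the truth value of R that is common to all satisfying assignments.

True

Suppose R = False.
From the singleton clause (¬P), P = False.
But (P) is also a unit clause — contradiction.
So every satisfying assignment has R = True.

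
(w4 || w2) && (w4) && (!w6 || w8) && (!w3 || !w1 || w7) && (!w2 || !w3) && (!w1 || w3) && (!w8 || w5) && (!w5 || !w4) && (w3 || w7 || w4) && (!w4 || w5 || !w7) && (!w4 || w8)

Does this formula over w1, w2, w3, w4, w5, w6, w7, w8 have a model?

Unsatisfiable

(w4) alone gives w4 = true.
(!w5) alone gives w5 = false.
(!w8) alone gives w8 = false.
Now (w8) is unsatisfied and unit — conflict.
No assignment satisfies every clause.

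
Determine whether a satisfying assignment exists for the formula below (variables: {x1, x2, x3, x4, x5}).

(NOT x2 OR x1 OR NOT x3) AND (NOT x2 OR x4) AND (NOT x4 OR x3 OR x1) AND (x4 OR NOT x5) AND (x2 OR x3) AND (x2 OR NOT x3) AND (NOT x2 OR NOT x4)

Branch on x2: set x2 = false.
The clause (x3) is unit, so x3 = true.
Now (NOT x3) is unsatisfied and unit — conflict.
Undo x2 and try x2 = true.
The clause (x4) is unit, so x4 = true.
Now (NOT x4) is unsatisfied and unit — conflict.
Neither x2 = true nor x2 = false works.
No assignment satisfies every clause.

Unsatisfiable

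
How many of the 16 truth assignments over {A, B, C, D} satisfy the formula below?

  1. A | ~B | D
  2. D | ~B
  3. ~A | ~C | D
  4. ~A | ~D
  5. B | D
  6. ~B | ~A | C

4

There are 2^4 = 16 truth assignments over (A, B, C, D).
Split on C. With C = 1, the clauses containing C are satisfied and ~C drops from the rest; 2 of the 2^3 = 8 assignments to the other variables satisfy what remains.
With C = 0, by the same count on the reduced clause set, 2 assignments work.
(One model: A=F, B=F, C=F, D=T.)
Total: 2 + 2 = 4.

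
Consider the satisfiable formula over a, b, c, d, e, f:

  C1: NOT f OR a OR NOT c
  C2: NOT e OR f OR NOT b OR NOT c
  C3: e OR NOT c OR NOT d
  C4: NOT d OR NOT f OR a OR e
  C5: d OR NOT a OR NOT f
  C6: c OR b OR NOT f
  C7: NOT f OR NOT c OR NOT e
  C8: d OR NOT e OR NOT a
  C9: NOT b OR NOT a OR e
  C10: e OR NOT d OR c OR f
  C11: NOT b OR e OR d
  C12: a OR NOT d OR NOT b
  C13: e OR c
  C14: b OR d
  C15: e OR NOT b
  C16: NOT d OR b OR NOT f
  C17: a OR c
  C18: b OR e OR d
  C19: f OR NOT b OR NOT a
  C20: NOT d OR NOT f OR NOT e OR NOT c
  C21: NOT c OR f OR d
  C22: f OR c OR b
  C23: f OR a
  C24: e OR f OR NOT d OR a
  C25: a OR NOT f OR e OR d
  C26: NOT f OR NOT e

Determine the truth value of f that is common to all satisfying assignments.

Suppose f = true.
From the singleton clause (NOT e), e = false.
From the singleton clause (c), c = true.
From the singleton clause (a), a = true.
From the singleton clause (NOT d), d = false.
But (d) is also a unit clause — contradiction.
So every satisfying assignment has f = False.

False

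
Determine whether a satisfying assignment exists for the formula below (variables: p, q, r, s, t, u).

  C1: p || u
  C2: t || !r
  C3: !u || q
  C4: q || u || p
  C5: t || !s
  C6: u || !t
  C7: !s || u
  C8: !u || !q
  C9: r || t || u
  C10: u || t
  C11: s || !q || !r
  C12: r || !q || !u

Suppose p = true.
Suppose t = true.
(u) alone gives u = true.
(q) alone gives q = true.
But (!q) is also a unit clause — contradiction.
That branch fails; take t = false instead.
(!r) alone gives r = false.
(!s) alone gives s = false.
(u) alone gives u = true.
(q) alone gives q = true.
But (!q) is also a unit clause — contradiction.
Either choice for t ends in contradiction.
That branch fails; take p = false instead.
(u) alone gives u = true.
(q) alone gives q = true.
But (!q) is also a unit clause — contradiction.
Either choice for p ends in contradiction.
No assignment satisfies every clause.

Unsatisfiable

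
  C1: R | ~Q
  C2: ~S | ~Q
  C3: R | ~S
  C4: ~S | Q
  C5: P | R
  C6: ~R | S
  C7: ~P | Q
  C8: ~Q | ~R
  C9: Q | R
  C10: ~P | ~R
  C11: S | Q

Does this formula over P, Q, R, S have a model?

Branch on R: set R = 1.
(S) alone gives S = 1.
(~Q) alone gives Q = 0.
That conflicts with the unit clause (Q).
Backtrack on R: now try R = 0.
(~Q) alone gives Q = 0.
That conflicts with the unit clause (Q).
Neither R = 1 nor R = 0 works.
No assignment satisfies every clause.

No, unsatisfiable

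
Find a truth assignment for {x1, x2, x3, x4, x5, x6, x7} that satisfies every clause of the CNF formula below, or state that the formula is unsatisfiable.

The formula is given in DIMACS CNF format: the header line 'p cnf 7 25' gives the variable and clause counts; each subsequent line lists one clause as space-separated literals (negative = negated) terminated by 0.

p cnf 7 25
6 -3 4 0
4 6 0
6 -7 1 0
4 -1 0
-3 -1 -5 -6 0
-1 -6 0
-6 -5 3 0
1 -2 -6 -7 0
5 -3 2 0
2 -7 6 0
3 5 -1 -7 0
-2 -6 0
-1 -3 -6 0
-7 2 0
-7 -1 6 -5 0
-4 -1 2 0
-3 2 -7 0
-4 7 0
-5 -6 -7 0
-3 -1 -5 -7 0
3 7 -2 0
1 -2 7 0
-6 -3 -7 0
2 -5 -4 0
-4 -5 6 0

x1 ↦ True,  x2 ↦ True,  x3 ↦ True,  x4 ↦ True,  x5 ↦ False,  x6 ↦ False,  x7 ↦ True

Try x4 = True.
From the singleton clause (x7), x7 = True.
From the singleton clause (x2), x2 = True.
From the singleton clause (¬x6), x6 = False.
From the singleton clause (x1), x1 = True.
From the singleton clause (¬x5), x5 = False.
From the singleton clause (x3), x3 = True.
This assignment satisfies each clause.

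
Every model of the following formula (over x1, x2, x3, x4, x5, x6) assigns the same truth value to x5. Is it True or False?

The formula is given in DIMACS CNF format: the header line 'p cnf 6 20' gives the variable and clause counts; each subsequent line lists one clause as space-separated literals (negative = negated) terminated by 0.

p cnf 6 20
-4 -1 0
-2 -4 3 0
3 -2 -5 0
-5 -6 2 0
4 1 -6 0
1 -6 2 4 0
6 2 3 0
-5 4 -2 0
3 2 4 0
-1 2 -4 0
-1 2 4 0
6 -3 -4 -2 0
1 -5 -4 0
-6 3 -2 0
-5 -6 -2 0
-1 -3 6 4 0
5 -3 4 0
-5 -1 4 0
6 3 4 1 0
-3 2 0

Suppose x5 = True.
Suppose x4 = False.
Unit clause (¬x2) forces x2 = False.
Unit clause (¬x6) forces x6 = False.
Unit clause (x3) forces x3 = True.
But (¬x3) is also a unit clause — contradiction.
Backtrack on x4: now try x4 = True.
Unit clause (¬x1) forces x1 = False.
But (x1) is also a unit clause — contradiction.
Either choice for x4 ends in contradiction.
So every satisfying assignment has x5 = False.

False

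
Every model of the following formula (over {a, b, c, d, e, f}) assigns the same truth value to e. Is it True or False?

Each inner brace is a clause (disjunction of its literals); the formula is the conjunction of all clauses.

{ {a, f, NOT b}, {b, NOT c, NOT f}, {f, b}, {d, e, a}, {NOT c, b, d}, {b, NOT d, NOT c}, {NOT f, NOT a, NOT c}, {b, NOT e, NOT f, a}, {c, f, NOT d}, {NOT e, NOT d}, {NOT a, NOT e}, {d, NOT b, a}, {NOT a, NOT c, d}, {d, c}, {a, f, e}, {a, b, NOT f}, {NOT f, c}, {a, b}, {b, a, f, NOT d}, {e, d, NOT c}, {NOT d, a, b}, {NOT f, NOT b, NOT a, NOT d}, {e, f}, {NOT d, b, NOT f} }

Suppose e = true.
(NOT d) alone gives d = false.
(NOT a) alone gives a = false.
(NOT b) alone gives b = false.
But (b) is also a unit clause — contradiction.
So every satisfying assignment has e = False.

False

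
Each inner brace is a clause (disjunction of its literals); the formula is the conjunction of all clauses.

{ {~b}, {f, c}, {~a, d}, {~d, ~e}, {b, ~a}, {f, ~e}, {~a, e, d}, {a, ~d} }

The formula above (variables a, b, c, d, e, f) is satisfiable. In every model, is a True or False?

False

Suppose a = 1.
From the singleton clause (~b), b = 0.
But (b) is also a unit clause — contradiction.
So every satisfying assignment has a = False.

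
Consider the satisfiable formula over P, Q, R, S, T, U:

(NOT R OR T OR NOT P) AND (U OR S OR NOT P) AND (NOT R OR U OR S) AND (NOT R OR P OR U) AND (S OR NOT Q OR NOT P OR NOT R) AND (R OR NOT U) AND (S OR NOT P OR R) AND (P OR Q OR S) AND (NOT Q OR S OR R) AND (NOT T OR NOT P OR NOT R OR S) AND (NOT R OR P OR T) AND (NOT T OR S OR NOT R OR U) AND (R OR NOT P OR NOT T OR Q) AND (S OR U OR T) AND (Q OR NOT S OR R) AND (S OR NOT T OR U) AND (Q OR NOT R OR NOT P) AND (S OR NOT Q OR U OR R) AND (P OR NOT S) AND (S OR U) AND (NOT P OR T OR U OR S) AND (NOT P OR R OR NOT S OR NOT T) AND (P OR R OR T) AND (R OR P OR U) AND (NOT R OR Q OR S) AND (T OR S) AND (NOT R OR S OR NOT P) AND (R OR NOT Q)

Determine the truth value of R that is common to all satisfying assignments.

True

Suppose R = false.
(NOT U) alone gives U = false.
(S) alone gives S = true.
(Q) alone gives Q = true.
Now (NOT Q) is unsatisfied and unit — conflict.
So every satisfying assignment has R = True.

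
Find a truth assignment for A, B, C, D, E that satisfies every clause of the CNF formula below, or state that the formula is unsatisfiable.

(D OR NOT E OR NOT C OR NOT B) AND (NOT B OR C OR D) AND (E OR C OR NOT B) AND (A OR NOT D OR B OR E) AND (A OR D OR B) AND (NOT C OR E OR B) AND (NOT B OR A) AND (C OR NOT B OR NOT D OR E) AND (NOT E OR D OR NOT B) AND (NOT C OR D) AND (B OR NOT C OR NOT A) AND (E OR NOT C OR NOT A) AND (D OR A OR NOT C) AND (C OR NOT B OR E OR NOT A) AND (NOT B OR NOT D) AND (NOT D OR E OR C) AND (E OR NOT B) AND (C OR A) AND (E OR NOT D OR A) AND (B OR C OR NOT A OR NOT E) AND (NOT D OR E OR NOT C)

Branch on B: set B = false.
Branch on A: set A = true.
From the singleton clause (NOT C), C = false.
From the singleton clause (NOT E), E = false.
From the singleton clause (NOT D), D = false.
This assignment satisfies each clause.

A: true, B: false, C: false, D: false, E: false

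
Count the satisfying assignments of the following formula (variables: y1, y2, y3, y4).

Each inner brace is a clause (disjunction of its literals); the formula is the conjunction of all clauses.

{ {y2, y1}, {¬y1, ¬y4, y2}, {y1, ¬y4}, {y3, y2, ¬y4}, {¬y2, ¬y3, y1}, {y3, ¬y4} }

There are 2^4 = 16 truth assignments over (y1, y2, y3, y4).
Check each against the 6 clauses (columns in the order y1, y2, y3, y4):
  F F F F  ✗ fails (y2 ∨ y1)
  F F F T  ✗ fails (y2 ∨ y1)
  F F T F  ✗ fails (y2 ∨ y1)
  F F T T  ✗ fails (y2 ∨ y1)
  F T F F  ✓ satisfies all
  F T F T  ✗ fails (y1 ∨ ¬y4)
  F T T F  ✗ fails (¬y2 ∨ ¬y3 ∨ y1)
  F T T T  ✗ fails (y1 ∨ ¬y4)
  T F F F  ✓ satisfies all
  T F F T  ✗ fails (¬y1 ∨ ¬y4 ∨ y2)
  T F T F  ✓ satisfies all
  T F T T  ✗ fails (¬y1 ∨ ¬y4 ∨ y2)
  T T F F  ✓ satisfies all
  T T F T  ✗ fails (y3 ∨ ¬y4)
  T T T F  ✓ satisfies all
  T T T T  ✓ satisfies all
6 of the 16 rows are models.

6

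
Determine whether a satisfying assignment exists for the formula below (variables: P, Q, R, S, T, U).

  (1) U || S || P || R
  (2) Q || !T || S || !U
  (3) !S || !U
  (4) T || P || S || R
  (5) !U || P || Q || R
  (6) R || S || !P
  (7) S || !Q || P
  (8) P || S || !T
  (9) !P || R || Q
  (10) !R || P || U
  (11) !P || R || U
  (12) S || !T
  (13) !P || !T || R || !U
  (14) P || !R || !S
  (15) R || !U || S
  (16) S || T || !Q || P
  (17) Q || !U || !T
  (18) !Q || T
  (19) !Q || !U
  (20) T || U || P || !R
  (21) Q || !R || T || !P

Branch on S: set S = true.
Unit clause (!U) forces U = false.
Branch on R: set R = true.
Unit clause (P) forces P = true.
Branch on Q: set Q = true.
Unit clause (T) forces T = true.
Every clause now holds.
A satisfying assignment: P: true, Q: true, R: true, S: true, T: true, U: false.

Yes, satisfiable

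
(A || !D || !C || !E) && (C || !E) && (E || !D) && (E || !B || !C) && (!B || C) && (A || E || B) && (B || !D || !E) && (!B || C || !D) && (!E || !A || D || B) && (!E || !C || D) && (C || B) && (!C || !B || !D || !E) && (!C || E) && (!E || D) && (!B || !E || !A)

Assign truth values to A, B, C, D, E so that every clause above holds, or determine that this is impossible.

Branch on C: set C = true.
The clause (E) is unit, so E = true.
The clause (D) is unit, so D = true.
The clause (A) is unit, so A = true.
The clause (B) is unit, so B = true.
Now (!B) is unsatisfied and unit — conflict.
Backtrack on C: now try C = false.
The clause (!E) is unit, so E = false.
The clause (!D) is unit, so D = false.
The clause (!B) is unit, so B = false.
Now (B) is unsatisfied and unit — conflict.
Neither C = true nor C = false works.

UNSATISFIABLE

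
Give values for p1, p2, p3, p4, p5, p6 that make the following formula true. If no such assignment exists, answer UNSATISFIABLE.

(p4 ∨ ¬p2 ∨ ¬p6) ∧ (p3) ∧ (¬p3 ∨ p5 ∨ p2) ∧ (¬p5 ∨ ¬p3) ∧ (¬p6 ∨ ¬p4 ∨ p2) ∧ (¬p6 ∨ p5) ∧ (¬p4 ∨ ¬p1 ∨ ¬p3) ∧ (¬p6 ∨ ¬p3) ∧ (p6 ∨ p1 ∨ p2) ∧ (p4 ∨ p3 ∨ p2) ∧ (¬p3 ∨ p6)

From the singleton clause (p3), p3 = True.
From the singleton clause (¬p5), p5 = False.
From the singleton clause (p2), p2 = True.
From the singleton clause (¬p6), p6 = False.
That conflicts with the unit clause (p6).

UNSATISFIABLE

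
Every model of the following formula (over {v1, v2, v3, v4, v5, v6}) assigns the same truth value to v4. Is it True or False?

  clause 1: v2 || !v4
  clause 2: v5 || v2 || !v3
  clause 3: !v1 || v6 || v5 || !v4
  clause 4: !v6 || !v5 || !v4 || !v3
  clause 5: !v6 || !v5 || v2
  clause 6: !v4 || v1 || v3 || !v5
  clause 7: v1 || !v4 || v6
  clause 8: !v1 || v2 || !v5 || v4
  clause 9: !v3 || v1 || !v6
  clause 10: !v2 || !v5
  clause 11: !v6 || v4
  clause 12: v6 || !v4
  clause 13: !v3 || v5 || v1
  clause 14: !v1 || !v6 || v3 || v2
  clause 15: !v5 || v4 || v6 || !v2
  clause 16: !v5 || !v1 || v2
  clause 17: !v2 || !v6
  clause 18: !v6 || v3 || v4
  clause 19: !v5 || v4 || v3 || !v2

Suppose v4 = true.
Unit clause (v2) forces v2 = true.
Unit clause (!v5) forces v5 = false.
Unit clause (v6) forces v6 = true.
But (!v6) is also a unit clause — contradiction.
So every satisfying assignment has v4 = False.

False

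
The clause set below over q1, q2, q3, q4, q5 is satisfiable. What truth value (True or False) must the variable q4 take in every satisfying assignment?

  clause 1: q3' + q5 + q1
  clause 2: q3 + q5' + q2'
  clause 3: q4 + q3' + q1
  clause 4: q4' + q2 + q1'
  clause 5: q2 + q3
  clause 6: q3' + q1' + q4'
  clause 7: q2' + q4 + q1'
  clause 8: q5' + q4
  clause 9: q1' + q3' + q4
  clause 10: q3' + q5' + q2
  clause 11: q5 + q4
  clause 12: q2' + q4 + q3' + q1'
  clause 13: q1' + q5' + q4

Suppose q4 = 0.
From the singleton clause (q5'), q5 = 0.
Now (q5) is unsatisfied and unit — conflict.
So every satisfying assignment has q4 = True.

True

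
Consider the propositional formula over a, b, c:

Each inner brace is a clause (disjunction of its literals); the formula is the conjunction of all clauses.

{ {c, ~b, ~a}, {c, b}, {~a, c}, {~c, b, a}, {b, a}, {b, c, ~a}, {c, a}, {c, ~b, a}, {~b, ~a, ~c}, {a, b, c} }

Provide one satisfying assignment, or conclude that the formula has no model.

Case c = 1:
Case b = 1:
Unit clause (~a) forces a = 0.
All clauses are satisfied.

a ↦ 0; b ↦ 1; c ↦ 1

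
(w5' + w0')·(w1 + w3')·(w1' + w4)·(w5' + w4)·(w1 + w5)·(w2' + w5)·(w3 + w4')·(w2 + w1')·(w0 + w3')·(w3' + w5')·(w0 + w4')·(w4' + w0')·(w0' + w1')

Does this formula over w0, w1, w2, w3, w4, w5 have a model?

Unsatisfiable

Suppose w5 = 0.
The clause (w1) is unit, so w1 = 1.
The clause (w4) is unit, so w4 = 1.
The clause (w2') is unit, so w2 = 0.
Now (w2) is unsatisfied and unit — conflict.
So w5 must be the other value — set w5 = 1.
The clause (w0') is unit, so w0 = 0.
The clause (w4) is unit, so w4 = 1.
Now (w4') is unsatisfied and unit — conflict.
Either choice for w5 ends in contradiction.
No assignment satisfies every clause.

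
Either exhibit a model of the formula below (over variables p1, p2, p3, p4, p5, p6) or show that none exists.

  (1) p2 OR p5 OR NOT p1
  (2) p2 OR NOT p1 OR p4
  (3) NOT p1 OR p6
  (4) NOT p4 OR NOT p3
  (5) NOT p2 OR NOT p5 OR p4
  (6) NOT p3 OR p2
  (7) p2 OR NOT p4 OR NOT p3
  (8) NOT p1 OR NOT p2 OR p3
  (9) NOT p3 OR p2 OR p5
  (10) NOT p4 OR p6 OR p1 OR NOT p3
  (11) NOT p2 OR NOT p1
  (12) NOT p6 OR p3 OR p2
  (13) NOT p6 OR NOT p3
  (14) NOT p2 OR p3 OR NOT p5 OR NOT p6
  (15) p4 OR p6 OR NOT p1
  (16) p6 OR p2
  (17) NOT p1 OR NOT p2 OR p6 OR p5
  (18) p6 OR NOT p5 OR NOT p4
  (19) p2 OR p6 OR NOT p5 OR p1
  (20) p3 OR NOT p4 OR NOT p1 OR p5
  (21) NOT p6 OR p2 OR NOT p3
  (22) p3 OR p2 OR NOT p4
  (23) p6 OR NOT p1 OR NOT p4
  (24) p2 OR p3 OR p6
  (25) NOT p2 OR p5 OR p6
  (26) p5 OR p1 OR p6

Case p1 = false:
Case p4 = false:
Case p2 = true:
The clause (NOT p5) is unit, so p5 = false.
The clause (p6) is unit, so p6 = true.
The clause (NOT p3) is unit, so p3 = false.
Every clause now holds.

p1=false,  p2=true,  p3=false,  p4=false,  p5=false,  p6=true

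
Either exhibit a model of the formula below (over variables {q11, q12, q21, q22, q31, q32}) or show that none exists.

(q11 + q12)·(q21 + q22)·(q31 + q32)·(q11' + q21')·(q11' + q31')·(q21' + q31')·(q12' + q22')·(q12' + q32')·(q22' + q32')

UNSATISFIABLE

Try q11 = 1.
The clause (q21') is unit, so q21 = 0.
The clause (q22) is unit, so q22 = 1.
The clause (q31') is unit, so q31 = 0.
The clause (q32) is unit, so q32 = 1.
That conflicts with the unit clause (q32').
So q11 must be the other value — set q11 = 0.
The clause (q12) is unit, so q12 = 1.
The clause (q22') is unit, so q22 = 0.
The clause (q21) is unit, so q21 = 1.
The clause (q31') is unit, so q31 = 0.
The clause (q32) is unit, so q32 = 1.
That conflicts with the unit clause (q32').
Either choice for q11 ends in contradiction.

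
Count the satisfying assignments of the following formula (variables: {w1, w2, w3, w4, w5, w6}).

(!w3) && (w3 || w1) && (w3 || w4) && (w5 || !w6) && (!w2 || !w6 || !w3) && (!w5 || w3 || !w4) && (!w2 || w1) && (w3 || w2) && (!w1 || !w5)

1

There are 2^6 = 64 truth assignments over (w1, w2, w3, w4, w5, w6).
Split on w5. With w5 = true, the clauses containing w5 are satisfied and !w5 drops from the rest; 0 of the 2^5 = 32 assignments to the other variables satisfy what remains.
With w5 = false, by the same count on the reduced clause set, 1 assignment works.
(One model: w1=T, w2=T, w3=F, w4=T, w5=F, w6=F.)
Total: 0 + 1 = 1.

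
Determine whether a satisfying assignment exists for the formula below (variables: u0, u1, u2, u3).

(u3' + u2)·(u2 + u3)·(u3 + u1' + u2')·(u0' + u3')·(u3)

(u3) alone gives u3 = 1.
(u2) alone gives u2 = 1.
(u0') alone gives u0 = 0.
Every clause is now satisfied; u1 is unconstrained.
A satisfying assignment: u0 ↦ 0,  u1 ↦ 0,  u2 ↦ 1,  u3 ↦ 1.

Yes, satisfiable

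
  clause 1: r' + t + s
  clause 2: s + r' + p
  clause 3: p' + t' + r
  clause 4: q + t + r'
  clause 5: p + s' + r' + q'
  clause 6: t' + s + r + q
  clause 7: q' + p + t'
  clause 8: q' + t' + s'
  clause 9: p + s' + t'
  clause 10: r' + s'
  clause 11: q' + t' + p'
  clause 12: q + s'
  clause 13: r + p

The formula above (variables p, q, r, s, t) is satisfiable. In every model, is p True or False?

Suppose p = 0.
(r) alone gives r = 1.
(s) alone gives s = 1.
But (s') is also a unit clause — contradiction.
So every satisfying assignment has p = True.

True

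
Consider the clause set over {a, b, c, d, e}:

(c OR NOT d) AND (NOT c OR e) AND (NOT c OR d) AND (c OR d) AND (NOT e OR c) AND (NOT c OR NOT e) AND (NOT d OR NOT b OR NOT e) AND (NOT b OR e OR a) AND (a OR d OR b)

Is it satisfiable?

Case c = true:
From the singleton clause (e), e = true.
Now (NOT e) is unsatisfied and unit — conflict.
So c must be the other value — set c = false.
From the singleton clause (NOT d), d = false.
Now (d) is unsatisfied and unit — conflict.
Neither c = true nor c = false works.
No assignment satisfies every clause.

Unsatisfiable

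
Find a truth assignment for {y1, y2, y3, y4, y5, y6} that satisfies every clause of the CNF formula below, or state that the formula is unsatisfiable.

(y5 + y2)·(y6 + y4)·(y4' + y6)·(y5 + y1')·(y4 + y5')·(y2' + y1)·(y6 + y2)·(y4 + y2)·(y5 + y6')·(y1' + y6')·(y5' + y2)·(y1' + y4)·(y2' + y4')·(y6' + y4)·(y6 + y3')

Try y5 = 1.
(y4) alone gives y4 = 1.
(y6) alone gives y6 = 1.
(y1') alone gives y1 = 0.
(y2') alone gives y2 = 0.
That conflicts with the unit clause (y2).
That branch fails; take y5 = 0 instead.
(y2) alone gives y2 = 1.
(y1') alone gives y1 = 0.
That conflicts with the unit clause (y1).
Both values of y5 lead to a conflict.

UNSATISFIABLE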